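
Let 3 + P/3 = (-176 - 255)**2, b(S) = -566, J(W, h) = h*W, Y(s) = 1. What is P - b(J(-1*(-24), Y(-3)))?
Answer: 557840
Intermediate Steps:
J(W, h) = W*h
P = 557274 (P = -9 + 3*(-176 - 255)**2 = -9 + 3*(-431)**2 = -9 + 3*185761 = -9 + 557283 = 557274)
P - b(J(-1*(-24), Y(-3))) = 557274 - 1*(-566) = 557274 + 566 = 557840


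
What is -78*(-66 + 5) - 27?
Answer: 4731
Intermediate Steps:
-78*(-66 + 5) - 27 = -78*(-61) - 27 = 4758 - 27 = 4731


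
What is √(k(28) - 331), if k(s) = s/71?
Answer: I*√1666583/71 ≈ 18.183*I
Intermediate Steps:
k(s) = s/71 (k(s) = s*(1/71) = s/71)
√(k(28) - 331) = √((1/71)*28 - 331) = √(28/71 - 331) = √(-23473/71) = I*√1666583/71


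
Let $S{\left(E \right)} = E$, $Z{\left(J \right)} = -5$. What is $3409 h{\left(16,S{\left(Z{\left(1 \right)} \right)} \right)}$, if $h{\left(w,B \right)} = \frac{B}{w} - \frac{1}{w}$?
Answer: $- \frac{10227}{8} \approx -1278.4$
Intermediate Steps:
$h{\left(w,B \right)} = - \frac{1}{w} + \frac{B}{w}$
$3409 h{\left(16,S{\left(Z{\left(1 \right)} \right)} \right)} = 3409 \frac{-1 - 5}{16} = 3409 \cdot \frac{1}{16} \left(-6\right) = 3409 \left(- \frac{3}{8}\right) = - \frac{10227}{8}$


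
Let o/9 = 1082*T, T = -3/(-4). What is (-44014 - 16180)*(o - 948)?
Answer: -382562967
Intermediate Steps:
T = ¾ (T = -3*(-¼) = ¾ ≈ 0.75000)
o = 14607/2 (o = 9*(1082*(¾)) = 9*(1623/2) = 14607/2 ≈ 7303.5)
(-44014 - 16180)*(o - 948) = (-44014 - 16180)*(14607/2 - 948) = -60194*12711/2 = -382562967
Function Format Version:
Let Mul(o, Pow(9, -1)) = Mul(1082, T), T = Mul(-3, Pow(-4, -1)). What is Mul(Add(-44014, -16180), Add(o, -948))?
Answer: -382562967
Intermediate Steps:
T = Rational(3, 4) (T = Mul(-3, Rational(-1, 4)) = Rational(3, 4) ≈ 0.75000)
o = Rational(14607, 2) (o = Mul(9, Mul(1082, Rational(3, 4))) = Mul(9, Rational(1623, 2)) = Rational(14607, 2) ≈ 7303.5)
Mul(Add(-44014, -16180), Add(o, -948)) = Mul(Add(-44014, -16180), Add(Rational(14607, 2), -948)) = Mul(-60194, Rational(12711, 2)) = -382562967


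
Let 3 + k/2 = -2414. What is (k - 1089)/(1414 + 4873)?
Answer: -5923/6287 ≈ -0.94210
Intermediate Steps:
k = -4834 (k = -6 + 2*(-2414) = -6 - 4828 = -4834)
(k - 1089)/(1414 + 4873) = (-4834 - 1089)/(1414 + 4873) = -5923/6287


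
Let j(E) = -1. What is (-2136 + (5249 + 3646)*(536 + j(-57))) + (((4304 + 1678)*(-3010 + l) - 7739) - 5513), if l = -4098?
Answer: -37776619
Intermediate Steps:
(-2136 + (5249 + 3646)*(536 + j(-57))) + (((4304 + 1678)*(-3010 + l) - 7739) - 5513) = (-2136 + (5249 + 3646)*(536 - 1)) + (((4304 + 1678)*(-3010 - 4098) - 7739) - 5513) = (-2136 + 8895*535) + ((5982*(-7108) - 7739) - 5513) = (-2136 + 4758825) + ((-42520056 - 7739) - 5513) = 4756689 + (-42527795 - 5513) = 4756689 - 42533308 = -37776619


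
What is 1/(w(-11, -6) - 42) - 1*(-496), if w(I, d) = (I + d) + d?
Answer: 32239/65 ≈ 495.98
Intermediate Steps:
w(I, d) = I + 2*d
1/(w(-11, -6) - 42) - 1*(-496) = 1/((-11 + 2*(-6)) - 42) - 1*(-496) = 1/((-11 - 12) - 42) + 496 = 1/(-23 - 42) + 496 = 1/(-65) + 496 = -1/65 + 496 = 32239/65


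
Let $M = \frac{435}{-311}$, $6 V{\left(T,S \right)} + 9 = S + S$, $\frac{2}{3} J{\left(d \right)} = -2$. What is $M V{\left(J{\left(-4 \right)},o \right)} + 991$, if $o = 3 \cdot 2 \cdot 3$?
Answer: $\frac{612487}{622} \approx 984.71$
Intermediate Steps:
$J{\left(d \right)} = -3$ ($J{\left(d \right)} = \frac{3}{2} \left(-2\right) = -3$)
$o = 18$ ($o = 6 \cdot 3 = 18$)
$V{\left(T,S \right)} = - \frac{3}{2} + \frac{S}{3}$ ($V{\left(T,S \right)} = - \frac{3}{2} + \frac{S + S}{6} = - \frac{3}{2} + \frac{2 S}{6} = - \frac{3}{2} + \frac{S}{3}$)
$M = - \frac{435}{311}$ ($M = 435 \left(- \frac{1}{311}\right) = - \frac{435}{311} \approx -1.3987$)
$M V{\left(J{\left(-4 \right)},o \right)} + 991 = - \frac{435 \left(- \frac{3}{2} + \frac{1}{3} \cdot 18\right)}{311} + 991 = - \frac{435 \left(- \frac{3}{2} + 6\right)}{311} + 991 = \left(- \frac{435}{311}\right) \frac{9}{2} + 991 = - \frac{3915}{622} + 991 = \frac{612487}{622}$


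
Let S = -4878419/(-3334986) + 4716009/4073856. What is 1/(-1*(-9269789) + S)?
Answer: 2264375454336/20990288612107272527 ≈ 1.0788e-7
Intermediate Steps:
S = 5933633417423/2264375454336 (S = -4878419*(-1/3334986) + 4716009*(1/4073856) = 4878419/3334986 + 1572003/1357952 = 5933633417423/2264375454336 ≈ 2.6204)
1/(-1*(-9269789) + S) = 1/(-1*(-9269789) + 5933633417423/2264375454336) = 1/(9269789 + 5933633417423/2264375454336) = 1/(20990288612107272527/2264375454336) = 2264375454336/20990288612107272527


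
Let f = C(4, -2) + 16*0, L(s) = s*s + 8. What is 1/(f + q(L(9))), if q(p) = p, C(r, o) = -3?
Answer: 1/86 ≈ 0.011628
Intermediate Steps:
L(s) = 8 + s**2 (L(s) = s**2 + 8 = 8 + s**2)
f = -3 (f = -3 + 16*0 = -3 + 0 = -3)
1/(f + q(L(9))) = 1/(-3 + (8 + 9**2)) = 1/(-3 + (8 + 81)) = 1/(-3 + 89) = 1/86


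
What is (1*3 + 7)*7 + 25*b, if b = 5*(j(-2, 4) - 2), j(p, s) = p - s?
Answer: -930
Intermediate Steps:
b = -40 (b = 5*((-2 - 1*4) - 2) = 5*((-2 - 4) - 2) = 5*(-6 - 2) = 5*(-8) = -40)
(1*3 + 7)*7 + 25*b = (1*3 + 7)*7 + 25*(-40) = (3 + 7)*7 - 1000 = 10*7 - 1000 = 70 - 1000 = -930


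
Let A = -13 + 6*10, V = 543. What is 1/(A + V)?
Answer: 1/590 ≈ 0.0016949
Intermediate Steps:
A = 47 (A = -13 + 60 = 47)
1/(A + V) = 1/(47 + 543) = 1/590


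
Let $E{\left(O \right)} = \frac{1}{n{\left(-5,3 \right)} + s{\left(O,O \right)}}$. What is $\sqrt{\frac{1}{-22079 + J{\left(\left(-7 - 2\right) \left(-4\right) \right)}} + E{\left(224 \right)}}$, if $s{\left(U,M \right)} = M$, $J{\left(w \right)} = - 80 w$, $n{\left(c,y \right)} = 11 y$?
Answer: $\frac{\sqrt{158450065026}}{6414463} \approx 0.062056$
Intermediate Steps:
$E{\left(O \right)} = \frac{1}{33 + O}$ ($E{\left(O \right)} = \frac{1}{11 \cdot 3 + O} = \frac{1}{33 + O}$)
$\sqrt{\frac{1}{-22079 + J{\left(\left(-7 - 2\right) \left(-4\right) \right)}} + E{\left(224 \right)}} = \sqrt{\frac{1}{-22079 - 80 \left(-7 - 2\right) \left(-4\right)} + \frac{1}{33 + 224}} = \sqrt{\frac{1}{-22079 - 80 \left(\left(-9\right) \left(-4\right)\right)} + \frac{1}{257}} = \sqrt{\frac{1}{-22079 - 2880} + \frac{1}{257}} = \sqrt{\frac{1}{-24959} + \frac{1}{257}} = \sqrt{- \frac{1}{24959} + \frac{1}{257}} = \sqrt{\frac{24702}{6414463}} = \frac{\sqrt{158450065026}}{6414463}$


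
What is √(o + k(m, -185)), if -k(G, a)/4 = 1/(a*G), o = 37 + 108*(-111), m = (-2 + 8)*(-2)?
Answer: I*√3681207330/555 ≈ 109.32*I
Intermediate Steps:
m = -12 (m = 6*(-2) = -12)
o = -11951 (o = 37 - 11988 = -11951)
k(G, a) = -4/(G*a) (k(G, a) = -4*1/(G*a) = -4/(G*a))
√(o + k(m, -185)) = √(-11951 - 4/(-12*(-185))) = √(-11951 - 4*(-1/12)*(-1/185)) = √(-11951 - 1/555) = √(-6632806/555) = I*√3681207330/555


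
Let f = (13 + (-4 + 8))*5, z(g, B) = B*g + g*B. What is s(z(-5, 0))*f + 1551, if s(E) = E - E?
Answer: 1551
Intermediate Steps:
z(g, B) = 2*B*g (z(g, B) = B*g + B*g = 2*B*g)
s(E) = 0
f = 85 (f = (13 + 4)*5 = 17*5 = 85)
s(z(-5, 0))*f + 1551 = 0*85 + 1551 = 0 + 1551 = 1551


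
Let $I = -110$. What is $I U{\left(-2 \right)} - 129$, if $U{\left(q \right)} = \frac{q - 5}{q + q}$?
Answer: $- \frac{643}{2} \approx -321.5$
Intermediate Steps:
$U{\left(q \right)} = \frac{-5 + q}{2 q}$
$I U{\left(-2 \right)} - 129 = - 110 \frac{-5 - 2}{2 \left(-2\right)} - 129 = - 110 \cdot \frac{1}{2} \left(- \frac{1}{2}\right) \left(-7\right) - 129 = \left(-110\right) \frac{7}{4} - 129 = - \frac{385}{2} - 129 = - \frac{643}{2}$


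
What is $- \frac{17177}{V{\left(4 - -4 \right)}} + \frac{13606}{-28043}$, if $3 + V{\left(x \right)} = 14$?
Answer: $- \frac{481844277}{308473} \approx -1562.0$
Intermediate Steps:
$V{\left(x \right)} = 11$ ($V{\left(x \right)} = -3 + 14 = 11$)
$- \frac{17177}{V{\left(4 - -4 \right)}} + \frac{13606}{-28043} = - \frac{17177}{11} + \frac{13606}{-28043} = \left(-17177\right) \frac{1}{11} + 13606 \left(- \frac{1}{28043}\right) = - \frac{17177}{11} - \frac{13606}{28043} = - \frac{481844277}{308473}$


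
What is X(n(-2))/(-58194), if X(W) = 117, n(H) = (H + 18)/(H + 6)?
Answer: -13/6466 ≈ -0.0020105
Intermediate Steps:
n(H) = (18 + H)/(6 + H)
X(n(-2))/(-58194) = 117/(-58194) = 117*(-1/58194) = -13/6466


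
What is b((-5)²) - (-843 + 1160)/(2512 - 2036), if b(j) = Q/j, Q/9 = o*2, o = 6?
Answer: 43483/11900 ≈ 3.6540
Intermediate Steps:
Q = 108 (Q = 9*(6*2) = 9*12 = 108)
b(j) = 108/j
b((-5)²) - (-843 + 1160)/(2512 - 2036) = 108/((-5)²) - (-843 + 1160)/(2512 - 2036) = 108/25 - 317/476 = 43483/11900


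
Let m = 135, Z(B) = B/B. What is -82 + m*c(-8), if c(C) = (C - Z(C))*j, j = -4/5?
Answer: 890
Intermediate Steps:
Z(B) = 1
j = -4/5 (j = -4*1/5 = -4/5 ≈ -0.80000)
c(C) = 4/5 - 4*C/5 (c(C) = (C - 1*1)*(-4/5) = (C - 1)*(-4/5) = (-1 + C)*(-4/5) = 4/5 - 4*C/5)
-82 + m*c(-8) = -82 + 135*(4/5 - 4/5*(-8)) = -82 + 135*(4/5 + 32/5) = -82 + 135*(36/5) = -82 + 972 = 890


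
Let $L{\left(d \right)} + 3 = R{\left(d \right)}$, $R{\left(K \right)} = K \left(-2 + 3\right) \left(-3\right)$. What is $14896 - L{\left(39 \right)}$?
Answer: $15016$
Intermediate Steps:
$R{\left(K \right)} = - 3 K$ ($R{\left(K \right)} = K 1 \left(-3\right) = K \left(-3\right) = - 3 K$)
$L{\left(d \right)} = -3 - 3 d$
$14896 - L{\left(39 \right)} = 14896 - \left(-3 - 117\right) = 14896 - -120 = 14896 + 120 = 15016$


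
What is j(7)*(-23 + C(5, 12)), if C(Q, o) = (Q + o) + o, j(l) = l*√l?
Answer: 42*√7 ≈ 111.12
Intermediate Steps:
j(l) = l^(3/2)
C(Q, o) = Q + 2*o
j(7)*(-23 + C(5, 12)) = 7^(3/2)*(-23 + (5 + 2*12)) = (7*√7)*(-23 + (5 + 24)) = (7*√7)*(-23 + 29) = (7*√7)*6 = 42*√7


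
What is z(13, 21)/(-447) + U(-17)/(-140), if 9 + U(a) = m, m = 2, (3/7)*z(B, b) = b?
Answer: -533/8940 ≈ -0.059620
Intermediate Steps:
z(B, b) = 7*b/3
U(a) = -7 (U(a) = -9 + 2 = -7)
z(13, 21)/(-447) + U(-17)/(-140) = ((7/3)*21)/(-447) - 7/(-140) = 49*(-1/447) - 7*(-1/140) = -49/447 + 1/20 = -533/8940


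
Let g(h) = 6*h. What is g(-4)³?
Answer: -13824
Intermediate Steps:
g(-4)³ = (6*(-4))³ = (-24)³ = -13824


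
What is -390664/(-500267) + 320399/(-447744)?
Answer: 276083311/4226255616 ≈ 0.065326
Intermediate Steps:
-390664/(-500267) + 320399/(-447744) = -390664*(-1/500267) + 320399*(-1/447744) = 390664/500267 - 320399/447744 = 276083311/4226255616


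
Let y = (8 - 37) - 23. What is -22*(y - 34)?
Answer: 1892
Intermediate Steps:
y = -52 (y = -29 - 23 = -52)
-22*(y - 34) = -22*(-52 - 34) = -22*(-86) = 1892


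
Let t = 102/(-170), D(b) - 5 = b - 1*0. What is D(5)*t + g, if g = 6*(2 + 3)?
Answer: 24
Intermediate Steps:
D(b) = 5 + b (D(b) = 5 + (b - 1*0) = 5 + (b + 0) = 5 + b)
t = -⅗ (t = 102*(-1/170) = -⅗ ≈ -0.60000)
g = 30 (g = 6*5 = 30)
D(5)*t + g = (5 + 5)*(-⅗) + 30 = 10*(-⅗) + 30 = -6 + 30 = 24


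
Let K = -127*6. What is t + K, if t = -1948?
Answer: -2710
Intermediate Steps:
K = -762
t + K = -1948 - 762 = -2710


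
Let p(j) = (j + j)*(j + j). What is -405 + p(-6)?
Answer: -261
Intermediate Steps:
p(j) = 4*j**2 (p(j) = (2*j)*(2*j) = 4*j**2)
-405 + p(-6) = -405 + 4*(-6)**2 = -405 + 4*36 = -405 + 144 = -261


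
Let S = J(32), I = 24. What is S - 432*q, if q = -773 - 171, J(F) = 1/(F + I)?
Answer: 22837249/56 ≈ 4.0781e+5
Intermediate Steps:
J(F) = 1/(24 + F) (J(F) = 1/(F + 24) = 1/(24 + F))
q = -944
S = 1/56 (S = 1/(24 + 32) = 1/56 ≈ 0.017857)
S - 432*q = 1/56 - 432*(-944) = 1/56 + 407808 = 22837249/56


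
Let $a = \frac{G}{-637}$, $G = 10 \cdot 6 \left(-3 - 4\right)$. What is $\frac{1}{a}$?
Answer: $\frac{91}{60} \approx 1.5167$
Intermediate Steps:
$G = -420$ ($G = 60 \left(-3 - 4\right) = 60 \left(-7\right) = -420$)
$a = \frac{60}{91}$ ($a = - \frac{420}{-637} = \left(-420\right) \left(- \frac{1}{637}\right) = \frac{60}{91} \approx 0.65934$)
$\frac{1}{a} = \frac{1}{\frac{60}{91}} = \frac{91}{60}$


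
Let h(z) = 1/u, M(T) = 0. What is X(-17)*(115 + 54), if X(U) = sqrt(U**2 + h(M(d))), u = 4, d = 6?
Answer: 169*sqrt(1157)/2 ≈ 2874.2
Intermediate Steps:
h(z) = 1/4
X(U) = sqrt(1/4 + U**2) (X(U) = sqrt(U**2 + 1/4) = sqrt(1/4 + U**2))
X(-17)*(115 + 54) = (sqrt(1 + 4*(-17)**2)/2)*(115 + 54) = (sqrt(1 + 4*289)/2)*169 = (sqrt(1 + 1156)/2)*169 = (sqrt(1157)/2)*169 = 169*sqrt(1157)/2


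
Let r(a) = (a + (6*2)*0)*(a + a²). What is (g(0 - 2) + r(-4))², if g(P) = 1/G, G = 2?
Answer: 9025/4 ≈ 2256.3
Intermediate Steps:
g(P) = ½ (g(P) = 1/2 = ½)
r(a) = a*(a + a²) (r(a) = (a + 12*0)*(a + a²) = (a + 0)*(a + a²) = a*(a + a²))
(g(0 - 2) + r(-4))² = (½ + (-4)²*(1 - 4))² = (½ + 16*(-3))² = (½ - 48)² = (-95/2)² = 9025/4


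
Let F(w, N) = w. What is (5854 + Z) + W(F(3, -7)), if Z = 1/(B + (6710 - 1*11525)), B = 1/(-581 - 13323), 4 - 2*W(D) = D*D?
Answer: 783489619175/133895522 ≈ 5851.5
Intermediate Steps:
W(D) = 2 - D²/2 (W(D) = 2 - D*D/2 = 2 - D²/2)
B = -1/13904 (B = 1/(-13904) = -1/13904 ≈ -7.1922e-5)
Z = -13904/66947761 (Z = 1/(-1/13904 + (6710 - 1*11525)) = 1/(-1/13904 + (6710 - 11525)) = 1/(-1/13904 - 4815) = 1/(-66947761/13904) = -13904/66947761 ≈ -0.00020768)
(5854 + Z) + W(F(3, -7)) = (5854 - 13904/66947761) + (2 - ½*3²) = 391912178990/66947761 + (2 - ½*9) = 391912178990/66947761 + (2 - 9/2) = 391912178990/66947761 - 5/2 = 783489619175/133895522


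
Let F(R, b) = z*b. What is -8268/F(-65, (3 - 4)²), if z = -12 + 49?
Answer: -8268/37 ≈ -223.46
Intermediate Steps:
z = 37
F(R, b) = 37*b
-8268/F(-65, (3 - 4)²) = -8268*1/(37*(3 - 4)²) = -8268/(37*(-1)²) = -8268/(37*1) = -8268/37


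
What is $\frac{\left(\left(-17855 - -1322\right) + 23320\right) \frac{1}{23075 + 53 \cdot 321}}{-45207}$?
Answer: $- \frac{6787}{1812258216} \approx -3.7451 \cdot 10^{-6}$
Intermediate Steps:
$\frac{\left(\left(-17855 - -1322\right) + 23320\right) \frac{1}{23075 + 53 \cdot 321}}{-45207} = \frac{\left(-17855 + 1322\right) + 23320}{23075 + 17013} \left(- \frac{1}{45207}\right) = \frac{-16533 + 23320}{40088} \left(- \frac{1}{45207}\right) = 6787 \cdot \frac{1}{40088} \left(- \frac{1}{45207}\right) = \frac{6787}{40088} \left(- \frac{1}{45207}\right) = - \frac{6787}{1812258216}$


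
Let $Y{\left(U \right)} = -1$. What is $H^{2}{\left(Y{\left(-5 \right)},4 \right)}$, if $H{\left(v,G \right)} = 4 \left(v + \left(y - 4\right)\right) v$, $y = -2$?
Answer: $784$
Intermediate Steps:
$H{\left(v,G \right)} = v \left(-24 + 4 v\right)$ ($H{\left(v,G \right)} = 4 \left(v - 6\right) v = 4 \left(-6 + v\right) v = \left(-24 + 4 v\right) v = v \left(-24 + 4 v\right)$)
$H^{2}{\left(Y{\left(-5 \right)},4 \right)} = \left(4 \left(-1\right) \left(-6 - 1\right)\right)^{2} = \left(4 \left(-1\right) \left(-7\right)\right)^{2} = 28^{2} = 784$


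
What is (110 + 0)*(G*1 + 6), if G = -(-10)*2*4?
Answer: 9460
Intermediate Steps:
G = 80 (G = -5*(-4)*4 = 20*4 = 80)
(110 + 0)*(G*1 + 6) = (110 + 0)*(80*1 + 6) = 110*(80 + 6) = 110*86 = 9460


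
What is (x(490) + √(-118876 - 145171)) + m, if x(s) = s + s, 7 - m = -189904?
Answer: 190891 + I*√264047 ≈ 1.9089e+5 + 513.86*I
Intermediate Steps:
m = 189911 (m = 7 - 1*(-189904) = 7 + 189904 = 189911)
x(s) = 2*s
(x(490) + √(-118876 - 145171)) + m = (2*490 + √(-118876 - 145171)) + 189911 = (980 + √(-264047)) + 189911 = (980 + I*√264047) + 189911 = 190891 + I*√264047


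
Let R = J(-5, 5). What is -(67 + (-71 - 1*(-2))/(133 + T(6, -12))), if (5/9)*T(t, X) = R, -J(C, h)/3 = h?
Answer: -7033/106 ≈ -66.349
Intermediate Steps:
J(C, h) = -3*h
R = -15 (R = -3*5 = -15)
T(t, X) = -27 (T(t, X) = (9/5)*(-15) = -27)
-(67 + (-71 - 1*(-2))/(133 + T(6, -12))) = -(67 + (-71 - 1*(-2))/(133 - 27)) = -(67 + (-71 + 2)/106) = -(67 - 69*1/106) = -(67 - 69/106) = -1*7033/106 = -7033/106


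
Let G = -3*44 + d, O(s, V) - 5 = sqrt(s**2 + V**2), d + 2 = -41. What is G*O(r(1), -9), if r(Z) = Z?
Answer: -875 - 175*sqrt(82) ≈ -2459.7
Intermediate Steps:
d = -43 (d = -2 - 41 = -43)
O(s, V) = 5 + sqrt(V**2 + s**2) (O(s, V) = 5 + sqrt(s**2 + V**2) = 5 + sqrt(V**2 + s**2))
G = -175 (G = -3*44 - 43 = -132 - 43 = -175)
G*O(r(1), -9) = -175*(5 + sqrt((-9)**2 + 1**2)) = -175*(5 + sqrt(81 + 1)) = -175*(5 + sqrt(82)) = -875 - 175*sqrt(82)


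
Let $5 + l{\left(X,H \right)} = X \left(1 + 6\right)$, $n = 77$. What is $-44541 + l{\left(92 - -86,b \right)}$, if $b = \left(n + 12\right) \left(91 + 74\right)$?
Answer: $-43300$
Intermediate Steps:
$b = 14685$ ($b = \left(77 + 12\right) \left(91 + 74\right) = 89 \cdot 165 = 14685$)
$l{\left(X,H \right)} = -5 + 7 X$ ($l{\left(X,H \right)} = -5 + X \left(1 + 6\right) = -5 + X 7 = -5 + 7 X$)
$-44541 + l{\left(92 - -86,b \right)} = -44541 - \left(5 - 7 \left(92 - -86\right)\right) = -44541 - \left(5 - 7 \left(92 + 86\right)\right) = -44541 + \left(-5 + 7 \cdot 178\right) = -44541 + \left(-5 + 1246\right) = -44541 + 1241 = -43300$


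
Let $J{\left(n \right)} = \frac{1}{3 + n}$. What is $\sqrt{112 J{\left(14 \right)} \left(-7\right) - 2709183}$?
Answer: $\frac{i \sqrt{782967215}}{17} \approx 1646.0 i$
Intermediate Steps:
$\sqrt{112 J{\left(14 \right)} \left(-7\right) - 2709183} = \sqrt{\frac{112}{3 + 14} \left(-7\right) - 2709183} = \sqrt{\frac{112}{17} \left(-7\right) - 2709183} = \sqrt{- \frac{784}{17} - 2709183} = \sqrt{- \frac{46056895}{17}} = \frac{i \sqrt{782967215}}{17}$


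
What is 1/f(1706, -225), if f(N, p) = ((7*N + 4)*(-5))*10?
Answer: -1/597300 ≈ -1.6742e-6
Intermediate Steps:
f(N, p) = -200 - 350*N (f(N, p) = ((4 + 7*N)*(-5))*10 = (-20 - 35*N)*10 = -200 - 350*N)
1/f(1706, -225) = 1/(-200 - 350*1706) = 1/(-200 - 597100) = 1/(-597300) = -1/597300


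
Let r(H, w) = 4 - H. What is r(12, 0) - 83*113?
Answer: -9387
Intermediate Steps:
r(12, 0) - 83*113 = (4 - 1*12) - 83*113 = (4 - 12) - 9379 = -8 - 9379 = -9387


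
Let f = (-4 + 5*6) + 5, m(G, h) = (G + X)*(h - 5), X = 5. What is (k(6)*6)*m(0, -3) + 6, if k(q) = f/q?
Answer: -1234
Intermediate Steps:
m(G, h) = (-5 + h)*(5 + G) (m(G, h) = (G + 5)*(h - 5) = (5 + G)*(-5 + h) = (-5 + h)*(5 + G))
f = 31 (f = (-4 + 30) + 5 = 26 + 5 = 31)
k(q) = 31/q
(k(6)*6)*m(0, -3) + 6 = ((31/6)*6)*(-25 - 5*0 + 5*(-3) + 0*(-3)) + 6 = ((31*(⅙))*6)*(-25 + 0 - 15 + 0) + 6 = ((31/6)*6)*(-40) + 6 = 31*(-40) + 6 = -1240 + 6 = -1234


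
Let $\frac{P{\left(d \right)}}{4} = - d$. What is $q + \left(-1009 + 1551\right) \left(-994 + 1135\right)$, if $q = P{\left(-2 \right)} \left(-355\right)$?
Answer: $73582$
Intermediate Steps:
$P{\left(d \right)} = - 4 d$ ($P{\left(d \right)} = 4 \left(- d\right) = - 4 d$)
$q = -2840$ ($q = \left(-4\right) \left(-2\right) \left(-355\right) = 8 \left(-355\right) = -2840$)
$q + \left(-1009 + 1551\right) \left(-994 + 1135\right) = -2840 + \left(-1009 + 1551\right) \left(-994 + 1135\right) = -2840 + 542 \cdot 141 = -2840 + 76422 = 73582$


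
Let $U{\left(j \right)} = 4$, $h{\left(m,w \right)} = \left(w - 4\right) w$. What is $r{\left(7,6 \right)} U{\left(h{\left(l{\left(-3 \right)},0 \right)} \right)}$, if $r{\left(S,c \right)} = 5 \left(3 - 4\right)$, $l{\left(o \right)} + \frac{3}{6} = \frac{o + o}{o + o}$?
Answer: $-20$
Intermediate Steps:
$l{\left(o \right)} = \frac{1}{2}$ ($l{\left(o \right)} = - \frac{1}{2} + \frac{o + o}{o + o} = - \frac{1}{2} + \frac{2 o}{2 o} = - \frac{1}{2} + 2 o \frac{1}{2 o} = - \frac{1}{2} + 1 = \frac{1}{2}$)
$r{\left(S,c \right)} = -5$ ($r{\left(S,c \right)} = 5 \left(-1\right) = -5$)
$h{\left(m,w \right)} = w \left(-4 + w\right)$ ($h{\left(m,w \right)} = \left(-4 + w\right) w = w \left(-4 + w\right)$)
$r{\left(7,6 \right)} U{\left(h{\left(l{\left(-3 \right)},0 \right)} \right)} = \left(-5\right) 4 = -20$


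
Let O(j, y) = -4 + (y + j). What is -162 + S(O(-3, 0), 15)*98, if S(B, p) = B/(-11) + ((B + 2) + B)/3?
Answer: -5408/11 ≈ -491.64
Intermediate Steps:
O(j, y) = -4 + j + y (O(j, y) = -4 + (j + y) = -4 + j + y)
S(B, p) = ⅔ + 19*B/33 (S(B, p) = B*(-1/11) + ((2 + B) + B)*(⅓) = -B/11 + (2 + 2*B)*(⅓) = -B/11 + (⅔ + 2*B/3) = ⅔ + 19*B/33)
-162 + S(O(-3, 0), 15)*98 = -162 + (⅔ + 19*(-4 - 3 + 0)/33)*98 = -162 + (⅔ + (19/33)*(-7))*98 = -162 + (⅔ - 133/33)*98 = -162 - 37/11*98 = -162 - 3626/11 = -5408/11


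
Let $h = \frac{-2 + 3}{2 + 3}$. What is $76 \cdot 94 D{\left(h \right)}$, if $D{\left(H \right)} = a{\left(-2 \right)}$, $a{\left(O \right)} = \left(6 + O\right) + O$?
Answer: $14288$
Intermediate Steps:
$a{\left(O \right)} = 6 + 2 O$
$h = \frac{1}{5}$ ($h = 1 \cdot \frac{1}{5} = \frac{1}{5} \approx 0.2$)
$D{\left(H \right)} = 2$ ($D{\left(H \right)} = 6 + 2 \left(-2\right) = 6 - 4 = 2$)
$76 \cdot 94 D{\left(h \right)} = 76 \cdot 94 \cdot 2 = 7144 \cdot 2 = 14288$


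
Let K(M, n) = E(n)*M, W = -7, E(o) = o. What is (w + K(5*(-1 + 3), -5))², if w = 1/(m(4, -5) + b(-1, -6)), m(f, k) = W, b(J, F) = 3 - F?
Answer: 9801/4 ≈ 2450.3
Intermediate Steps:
m(f, k) = -7
K(M, n) = M*n (K(M, n) = n*M = M*n)
w = ½ (w = 1/(-7 + (3 - 1*(-6))) = 1/(-7 + (3 + 6)) = 1/(-7 + 9) = 1/2 = ½ ≈ 0.50000)
(w + K(5*(-1 + 3), -5))² = (½ + (5*(-1 + 3))*(-5))² = (½ + (5*2)*(-5))² = (½ + 10*(-5))² = (½ - 50)² = (-99/2)² = 9801/4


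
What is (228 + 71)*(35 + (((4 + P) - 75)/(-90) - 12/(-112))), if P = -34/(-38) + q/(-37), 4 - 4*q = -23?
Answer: 2112200883/196840 ≈ 10731.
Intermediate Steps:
q = 27/4 (q = 1 - ¼*(-23) = 1 + 23/4 = 27/4 ≈ 6.7500)
P = 2003/2812 (P = -34/(-38) + (27/4)/(-37) = -34*(-1/38) + (27/4)*(-1/37) = 17/19 - 27/148 = 2003/2812 ≈ 0.71230)
(228 + 71)*(35 + (((4 + P) - 75)/(-90) - 12/(-112))) = (228 + 71)*(35 + (((4 + 2003/2812) - 75)/(-90) - 12/(-112))) = 299*(35 + ((13251/2812 - 75)*(-1/90) - 12*(-1/112))) = 299*(35 + (-197649/2812*(-1/90) + 3/28)) = 299*(35 + (21961/28120 + 3/28)) = 299*(35 + 174817/196840) = 299*(7064217/196840) = 2112200883/196840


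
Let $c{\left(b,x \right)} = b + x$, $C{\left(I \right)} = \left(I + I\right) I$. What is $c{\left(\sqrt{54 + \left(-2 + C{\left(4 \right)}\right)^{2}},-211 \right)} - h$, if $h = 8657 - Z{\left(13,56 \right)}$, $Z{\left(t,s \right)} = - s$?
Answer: $-8924 + 3 \sqrt{106} \approx -8893.1$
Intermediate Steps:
$C{\left(I \right)} = 2 I^{2}$ ($C{\left(I \right)} = 2 I I = 2 I^{2}$)
$h = 8713$ ($h = 8657 - \left(-1\right) 56 = 8657 - -56 = 8657 + 56 = 8713$)
$c{\left(\sqrt{54 + \left(-2 + C{\left(4 \right)}\right)^{2}},-211 \right)} - h = \left(\sqrt{54 + \left(-2 + 2 \cdot 4^{2}\right)^{2}} - 211\right) - 8713 = \left(\sqrt{54 + \left(-2 + 2 \cdot 16\right)^{2}} - 211\right) - 8713 = \left(\sqrt{54 + \left(-2 + 32\right)^{2}} - 211\right) - 8713 = \left(\sqrt{54 + 30^{2}} - 211\right) - 8713 = \left(\sqrt{54 + 900} - 211\right) - 8713 = \left(\sqrt{954} - 211\right) - 8713 = \left(3 \sqrt{106} - 211\right) - 8713 = \left(-211 + 3 \sqrt{106}\right) - 8713 = -8924 + 3 \sqrt{106}$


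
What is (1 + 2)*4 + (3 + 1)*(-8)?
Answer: -20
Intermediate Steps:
(1 + 2)*4 + (3 + 1)*(-8) = 3*4 + 4*(-8) = 12 - 32 = -20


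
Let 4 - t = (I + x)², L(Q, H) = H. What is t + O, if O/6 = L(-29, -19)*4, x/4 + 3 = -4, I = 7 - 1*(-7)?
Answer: -648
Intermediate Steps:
I = 14 (I = 7 + 7 = 14)
x = -28 (x = -12 + 4*(-4) = -12 - 16 = -28)
O = -456 (O = 6*(-19*4) = 6*(-76) = -456)
t = -192 (t = 4 - (14 - 28)² = 4 - 1*(-14)² = 4 - 1*196 = 4 - 196 = -192)
t + O = -192 - 456 = -648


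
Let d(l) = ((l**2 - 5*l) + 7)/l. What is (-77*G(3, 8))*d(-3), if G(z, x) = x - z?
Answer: 11935/3 ≈ 3978.3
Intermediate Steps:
d(l) = (7 + l**2 - 5*l)/l
(-77*G(3, 8))*d(-3) = (-77*(8 - 1*3))*(-5 - 3 + 7/(-3)) = (-77*(8 - 3))*(-5 - 3 + 7*(-1/3)) = (-77*5)*(-5 - 3 - 7/3) = -385*(-31/3) = 11935/3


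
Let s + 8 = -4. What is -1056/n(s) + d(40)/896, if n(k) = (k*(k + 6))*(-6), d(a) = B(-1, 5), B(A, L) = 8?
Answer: 2473/1008 ≈ 2.4534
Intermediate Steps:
s = -12 (s = -8 - 4 = -12)
d(a) = 8
n(k) = -6*k*(6 + k) (n(k) = (k*(6 + k))*(-6) = -6*k*(6 + k))
-1056/n(s) + d(40)/896 = -1056*1/(72*(6 - 12)) + 8/896 = -1056/((-6*(-12)*(-6))) + 8*(1/896) = -1056/(-432) + 1/112 = -1056*(-1/432) + 1/112 = 22/9 + 1/112 = 2473/1008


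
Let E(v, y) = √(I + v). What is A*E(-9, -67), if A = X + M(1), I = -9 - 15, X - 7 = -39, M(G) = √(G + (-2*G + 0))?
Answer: I*√33*(-32 + I) ≈ -5.7446 - 183.83*I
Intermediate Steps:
M(G) = √(-G) (M(G) = √(G - 2*G) = √(-G))
X = -32 (X = 7 - 39 = -32)
I = -24
E(v, y) = √(-24 + v)
A = -32 + I (A = -32 + √(-1*1) = -32 + √(-1) = -32 + I ≈ -32.0 + 1.0*I)
A*E(-9, -67) = (-32 + I)*√(-24 - 9) = (-32 + I)*√(-33) = (-32 + I)*(I*√33) = I*√33*(-32 + I)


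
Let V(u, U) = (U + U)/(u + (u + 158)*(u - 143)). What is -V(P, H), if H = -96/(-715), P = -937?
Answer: -192/600873845 ≈ -3.1953e-7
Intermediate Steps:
H = 96/715 (H = -96*(-1/715) = 96/715 ≈ 0.13427)
V(u, U) = 2*U/(u + (-143 + u)*(158 + u)) (V(u, U) = (2*U)/(u + (158 + u)*(-143 + u)) = (2*U)/(u + (-143 + u)*(158 + u)) = 2*U/(u + (-143 + u)*(158 + u)))
-V(P, H) = -2*96/(715*(-22594 + (-937)² + 16*(-937))) = -2*96/(715*(-22594 + 877969 - 14992)) = -2*96/(715*840383) = -1*192/600873845 = -192/600873845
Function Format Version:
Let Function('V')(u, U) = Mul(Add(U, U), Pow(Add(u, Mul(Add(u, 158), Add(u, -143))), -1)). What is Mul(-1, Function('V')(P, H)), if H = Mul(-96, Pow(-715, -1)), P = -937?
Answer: Rational(-192, 600873845) ≈ -3.1953e-7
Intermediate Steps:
H = Rational(96, 715) (H = Mul(-96, Rational(-1, 715)) = Rational(96, 715) ≈ 0.13427)
Function('V')(u, U) = Mul(2, U, Pow(Add(u, Mul(Add(-143, u), Add(158, u))), -1)) (Function('V')(u, U) = Mul(Mul(2, U), Pow(Add(u, Mul(Add(158, u), Add(-143, u))), -1)) = Mul(Mul(2, U), Pow(Add(u, Mul(Add(-143, u), Add(158, u))), -1)) = Mul(2, U, Pow(Add(u, Mul(Add(-143, u), Add(158, u))), -1)))
Mul(-1, Function('V')(P, H)) = Mul(-1, Mul(2, Rational(96, 715), Pow(Add(-22594, Pow(-937, 2), Mul(16, -937)), -1))) = Mul(-1, Mul(2, Rational(96, 715), Pow(Add(-22594, 877969, -14992), -1))) = Mul(-1, Mul(2, Rational(96, 715), Pow(840383, -1))) = Mul(-1, Mul(2, Rational(96, 715), Rational(1, 840383))) = Mul(-1, Rational(192, 600873845)) = Rational(-192, 600873845)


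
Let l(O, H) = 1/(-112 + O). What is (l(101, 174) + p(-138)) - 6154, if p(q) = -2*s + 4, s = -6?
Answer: -67519/11 ≈ -6138.1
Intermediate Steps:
p(q) = 16 (p(q) = -2*(-6) + 4 = 12 + 4 = 16)
(l(101, 174) + p(-138)) - 6154 = (1/(-112 + 101) + 16) - 6154 = (1/(-11) + 16) - 6154 = (-1/11 + 16) - 6154 = 175/11 - 6154 = -67519/11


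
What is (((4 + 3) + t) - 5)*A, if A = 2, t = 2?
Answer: 8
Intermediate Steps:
(((4 + 3) + t) - 5)*A = (((4 + 3) + 2) - 5)*2 = ((7 + 2) - 5)*2 = (9 - 5)*2 = 4*2 = 8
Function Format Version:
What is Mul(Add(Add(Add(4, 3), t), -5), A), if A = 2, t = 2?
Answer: 8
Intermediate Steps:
Mul(Add(Add(Add(4, 3), t), -5), A) = Mul(Add(Add(Add(4, 3), 2), -5), 2) = Mul(Add(Add(7, 2), -5), 2) = Mul(Add(9, -5), 2) = Mul(4, 2) = 8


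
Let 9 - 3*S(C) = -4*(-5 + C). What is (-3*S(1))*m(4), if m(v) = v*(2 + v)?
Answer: 168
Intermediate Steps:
S(C) = -11/3 + 4*C/3 (S(C) = 3 - (-4)*(-5 + C)/3 = 3 - (20 - 4*C)/3 = 3 + (-20/3 + 4*C/3) = -11/3 + 4*C/3)
(-3*S(1))*m(4) = (-3*(-11/3 + (4/3)*1))*(4*(2 + 4)) = (-3*(-11/3 + 4/3))*(4*6) = -3*(-7/3)*24 = 7*24 = 168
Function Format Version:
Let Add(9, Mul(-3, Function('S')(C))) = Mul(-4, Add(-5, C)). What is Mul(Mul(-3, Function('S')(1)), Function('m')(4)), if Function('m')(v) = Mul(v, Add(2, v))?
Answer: 168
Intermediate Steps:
Function('S')(C) = Add(Rational(-11, 3), Mul(Rational(4, 3), C)) (Function('S')(C) = Add(3, Mul(Rational(-1, 3), Mul(-4, Add(-5, C)))) = Add(3, Mul(Rational(-1, 3), Add(20, Mul(-4, C)))) = Add(3, Add(Rational(-20, 3), Mul(Rational(4, 3), C))) = Add(Rational(-11, 3), Mul(Rational(4, 3), C)))
Mul(Mul(-3, Function('S')(1)), Function('m')(4)) = Mul(Mul(-3, Add(Rational(-11, 3), Mul(Rational(4, 3), 1))), Mul(4, Add(2, 4))) = Mul(Mul(-3, Add(Rational(-11, 3), Rational(4, 3))), Mul(4, 6)) = Mul(Mul(-3, Rational(-7, 3)), 24) = Mul(7, 24) = 168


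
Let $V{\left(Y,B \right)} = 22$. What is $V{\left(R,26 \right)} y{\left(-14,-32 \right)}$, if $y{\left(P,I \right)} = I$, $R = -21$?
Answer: $-704$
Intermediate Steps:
$V{\left(R,26 \right)} y{\left(-14,-32 \right)} = 22 \left(-32\right) = -704$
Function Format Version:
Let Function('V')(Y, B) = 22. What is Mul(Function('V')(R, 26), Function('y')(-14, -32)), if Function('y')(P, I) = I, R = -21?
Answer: -704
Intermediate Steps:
Mul(Function('V')(R, 26), Function('y')(-14, -32)) = Mul(22, -32) = -704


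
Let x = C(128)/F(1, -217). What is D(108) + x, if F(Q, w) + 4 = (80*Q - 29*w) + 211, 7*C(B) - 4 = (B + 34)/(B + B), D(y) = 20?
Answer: 117914193/5895680 ≈ 20.000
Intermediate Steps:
C(B) = 4/7 + (34 + B)/(14*B) (C(B) = 4/7 + ((B + 34)/(B + B))/7 = 4/7 + ((34 + B)/((2*B)))/7 = 4/7 + ((34 + B)*(1/(2*B)))/7 = 4/7 + ((34 + B)/(2*B))/7 = 4/7 + (34 + B)/(14*B))
F(Q, w) = 207 - 29*w + 80*Q (F(Q, w) = -4 + ((80*Q - 29*w) + 211) = -4 + ((-29*w + 80*Q) + 211) = -4 + (211 - 29*w + 80*Q) = 207 - 29*w + 80*Q)
x = 593/5895680 (x = ((1/14)*(34 + 9*128)/128)/(207 - 29*(-217) + 80*1) = ((1/14)*(1/128)*(34 + 1152))/(207 + 6293 + 80) = ((1/14)*(1/128)*1186)/6580 = (593/896)*(1/6580) = 593/5895680 ≈ 0.00010058)
D(108) + x = 20 + 593/5895680 = 117914193/5895680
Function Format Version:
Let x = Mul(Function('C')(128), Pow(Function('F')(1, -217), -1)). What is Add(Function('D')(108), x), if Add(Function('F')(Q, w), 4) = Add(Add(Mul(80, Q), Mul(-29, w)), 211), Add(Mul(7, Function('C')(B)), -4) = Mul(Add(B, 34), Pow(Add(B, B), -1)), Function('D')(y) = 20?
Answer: Rational(117914193, 5895680) ≈ 20.000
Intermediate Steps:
Function('C')(B) = Add(Rational(4, 7), Mul(Rational(1, 14), Pow(B, -1), Add(34, B))) (Function('C')(B) = Add(Rational(4, 7), Mul(Rational(1, 7), Mul(Add(B, 34), Pow(Add(B, B), -1)))) = Add(Rational(4, 7), Mul(Rational(1, 7), Mul(Add(34, B), Pow(Mul(2, B), -1)))) = Add(Rational(4, 7), Mul(Rational(1, 7), Mul(Add(34, B), Mul(Rational(1, 2), Pow(B, -1))))) = Add(Rational(4, 7), Mul(Rational(1, 7), Mul(Rational(1, 2), Pow(B, -1), Add(34, B)))) = Add(Rational(4, 7), Mul(Rational(1, 14), Pow(B, -1), Add(34, B))))
Function('F')(Q, w) = Add(207, Mul(-29, w), Mul(80, Q)) (Function('F')(Q, w) = Add(-4, Add(Add(Mul(80, Q), Mul(-29, w)), 211)) = Add(-4, Add(Add(Mul(-29, w), Mul(80, Q)), 211)) = Add(-4, Add(211, Mul(-29, w), Mul(80, Q))) = Add(207, Mul(-29, w), Mul(80, Q)))
x = Rational(593, 5895680) (x = Mul(Mul(Rational(1, 14), Pow(128, -1), Add(34, Mul(9, 128))), Pow(Add(207, Mul(-29, -217), Mul(80, 1)), -1)) = Mul(Mul(Rational(1, 14), Rational(1, 128), Add(34, 1152)), Pow(Add(207, 6293, 80), -1)) = Mul(Mul(Rational(1, 14), Rational(1, 128), 1186), Pow(6580, -1)) = Mul(Rational(593, 896), Rational(1, 6580)) = Rational(593, 5895680) ≈ 0.00010058)
Add(Function('D')(108), x) = Add(20, Rational(593, 5895680)) = Rational(117914193, 5895680)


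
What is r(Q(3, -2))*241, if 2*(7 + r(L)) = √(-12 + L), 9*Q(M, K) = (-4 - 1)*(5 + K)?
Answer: -1687 + 241*I*√123/6 ≈ -1687.0 + 445.47*I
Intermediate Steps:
Q(M, K) = -25/9 - 5*K/9 (Q(M, K) = ((-4 - 1)*(5 + K))/9 = (-5*(5 + K))/9 = (-25 - 5*K)/9 = -25/9 - 5*K/9)
r(L) = -7 + √(-12 + L)/2
r(Q(3, -2))*241 = (-7 + √(-12 + (-25/9 - 5/9*(-2)))/2)*241 = (-7 + √(-12 + (-25/9 + 10/9))/2)*241 = (-7 + √(-12 - 5/3)/2)*241 = (-7 + √(-41/3)/2)*241 = (-7 + (I*√123/3)/2)*241 = (-7 + I*√123/6)*241 = -1687 + 241*I*√123/6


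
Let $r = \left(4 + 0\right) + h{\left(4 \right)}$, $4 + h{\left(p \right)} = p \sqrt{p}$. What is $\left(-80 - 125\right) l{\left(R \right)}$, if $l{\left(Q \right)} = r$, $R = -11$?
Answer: $-1640$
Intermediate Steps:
$h{\left(p \right)} = -4 + p^{\frac{3}{2}}$ ($h{\left(p \right)} = -4 + p \sqrt{p} = -4 + p^{\frac{3}{2}}$)
$r = 8$ ($r = \left(4 + 0\right) - \left(4 - 4^{\frac{3}{2}}\right) = 4 + \left(-4 + 8\right) = 4 + 4 = 8$)
$l{\left(Q \right)} = 8$
$\left(-80 - 125\right) l{\left(R \right)} = \left(-80 - 125\right) 8 = \left(-205\right) 8 = -1640$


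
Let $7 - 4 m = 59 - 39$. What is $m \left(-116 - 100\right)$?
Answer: $702$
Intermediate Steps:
$m = - \frac{13}{4}$ ($m = \frac{7}{4} - \frac{59 - 39}{4} = \frac{7}{4} - 5 = - \frac{13}{4} \approx -3.25$)
$m \left(-116 - 100\right) = - \frac{13 \left(-116 - 100\right)}{4} = \left(- \frac{13}{4}\right) \left(-216\right) = 702$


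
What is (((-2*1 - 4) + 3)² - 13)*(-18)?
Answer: 72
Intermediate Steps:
(((-2*1 - 4) + 3)² - 13)*(-18) = (((-2 - 4) + 3)² - 13)*(-18) = ((-6 + 3)² - 13)*(-18) = ((-3)² - 13)*(-18) = (9 - 13)*(-18) = -4*(-18) = 72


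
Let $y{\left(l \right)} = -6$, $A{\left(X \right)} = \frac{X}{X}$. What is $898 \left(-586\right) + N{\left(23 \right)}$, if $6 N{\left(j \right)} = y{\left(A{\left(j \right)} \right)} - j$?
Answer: $- \frac{3157397}{6} \approx -5.2623 \cdot 10^{5}$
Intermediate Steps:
$A{\left(X \right)} = 1$
$N{\left(j \right)} = -1 - \frac{j}{6}$ ($N{\left(j \right)} = \frac{-6 - j}{6} = -1 - \frac{j}{6}$)
$898 \left(-586\right) + N{\left(23 \right)} = 898 \left(-586\right) - \frac{29}{6} = -526228 - \frac{29}{6} = - \frac{3157397}{6}$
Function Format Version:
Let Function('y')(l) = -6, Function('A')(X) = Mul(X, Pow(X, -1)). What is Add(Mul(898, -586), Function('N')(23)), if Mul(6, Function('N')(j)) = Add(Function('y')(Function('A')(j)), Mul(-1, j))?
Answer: Rational(-3157397, 6) ≈ -5.2623e+5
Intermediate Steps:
Function('A')(X) = 1
Function('N')(j) = Add(-1, Mul(Rational(-1, 6), j)) (Function('N')(j) = Mul(Rational(1, 6), Add(-6, Mul(-1, j))) = Add(-1, Mul(Rational(-1, 6), j)))
Add(Mul(898, -586), Function('N')(23)) = Add(Mul(898, -586), Add(-1, Mul(Rational(-1, 6), 23))) = Add(-526228, Add(-1, Rational(-23, 6))) = Add(-526228, Rational(-29, 6)) = Rational(-3157397, 6)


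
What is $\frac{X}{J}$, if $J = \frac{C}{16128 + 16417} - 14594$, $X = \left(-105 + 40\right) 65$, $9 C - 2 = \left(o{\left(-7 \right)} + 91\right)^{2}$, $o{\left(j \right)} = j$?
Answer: $\frac{1237523625}{4274648512} \approx 0.2895$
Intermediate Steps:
$C = \frac{7058}{9}$ ($C = \frac{2}{9} + \frac{\left(-7 + 91\right)^{2}}{9} = \frac{2}{9} + \frac{84^{2}}{9} = \frac{2}{9} + \frac{1}{9} \cdot 7056 = \frac{2}{9} + 784 = \frac{7058}{9} \approx 784.22$)
$X = -4225$ ($X = \left(-65\right) 65 = -4225$)
$J = - \frac{4274648512}{292905}$ ($J = \frac{7058}{9 \left(16128 + 16417\right)} - 14594 = \frac{7058}{9 \cdot 32545} - 14594 = \frac{7058}{9} \cdot \frac{1}{32545} - 14594 = \frac{7058}{292905} - 14594 = - \frac{4274648512}{292905} \approx -14594.0$)
$\frac{X}{J} = - \frac{4225}{- \frac{4274648512}{292905}} = \left(-4225\right) \left(- \frac{292905}{4274648512}\right) = \frac{1237523625}{4274648512}$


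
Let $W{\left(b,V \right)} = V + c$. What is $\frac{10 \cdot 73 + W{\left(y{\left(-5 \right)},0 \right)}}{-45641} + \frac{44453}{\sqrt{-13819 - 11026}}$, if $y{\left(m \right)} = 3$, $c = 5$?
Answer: $- \frac{735}{45641} - \frac{44453 i \sqrt{24845}}{24845} \approx -0.016104 - 282.02 i$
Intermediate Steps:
$W{\left(b,V \right)} = 5 + V$ ($W{\left(b,V \right)} = V + 5 = 5 + V$)
$\frac{10 \cdot 73 + W{\left(y{\left(-5 \right)},0 \right)}}{-45641} + \frac{44453}{\sqrt{-13819 - 11026}} = \frac{10 \cdot 73 + \left(5 + 0\right)}{-45641} + \frac{44453}{\sqrt{-13819 - 11026}} = \left(730 + 5\right) \left(- \frac{1}{45641}\right) + \frac{44453}{\sqrt{-24845}} = 735 \left(- \frac{1}{45641}\right) + \frac{44453}{i \sqrt{24845}} = - \frac{735}{45641} + 44453 \left(- \frac{i \sqrt{24845}}{24845}\right) = - \frac{735}{45641} - \frac{44453 i \sqrt{24845}}{24845}$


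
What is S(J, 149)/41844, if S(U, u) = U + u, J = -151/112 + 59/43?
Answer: 239233/67173568 ≈ 0.0035614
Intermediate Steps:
J = 115/4816 (J = -151*1/112 + 59*(1/43) = -151/112 + 59/43 = 115/4816 ≈ 0.023879)
S(J, 149)/41844 = (115/4816 + 149)/41844 = (717699/4816)*(1/41844) = 239233/67173568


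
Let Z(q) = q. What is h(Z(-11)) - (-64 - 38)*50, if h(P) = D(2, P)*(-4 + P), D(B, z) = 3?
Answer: 5055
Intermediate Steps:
h(P) = -12 + 3*P (h(P) = 3*(-4 + P) = -12 + 3*P)
h(Z(-11)) - (-64 - 38)*50 = (-12 + 3*(-11)) - (-64 - 38)*50 = (-12 - 33) - (-102)*50 = -45 - 1*(-5100) = -45 + 5100 = 5055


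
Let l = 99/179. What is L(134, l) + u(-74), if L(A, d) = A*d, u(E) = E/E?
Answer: 13445/179 ≈ 75.112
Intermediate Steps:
l = 99/179 (l = 99*(1/179) = 99/179 ≈ 0.55307)
u(E) = 1
L(134, l) + u(-74) = 134*(99/179) + 1 = 13266/179 + 1 = 13445/179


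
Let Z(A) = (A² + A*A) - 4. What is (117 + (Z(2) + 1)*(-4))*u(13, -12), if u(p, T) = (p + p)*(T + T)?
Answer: -60528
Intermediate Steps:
u(p, T) = 4*T*p (u(p, T) = (2*p)*(2*T) = 4*T*p)
Z(A) = -4 + 2*A² (Z(A) = (A² + A²) - 4 = 2*A² - 4 = -4 + 2*A²)
(117 + (Z(2) + 1)*(-4))*u(13, -12) = (117 + ((-4 + 2*2²) + 1)*(-4))*(4*(-12)*13) = (117 + ((-4 + 2*4) + 1)*(-4))*(-624) = (117 + ((-4 + 8) + 1)*(-4))*(-624) = (117 + (4 + 1)*(-4))*(-624) = (117 + 5*(-4))*(-624) = (117 - 20)*(-624) = 97*(-624) = -60528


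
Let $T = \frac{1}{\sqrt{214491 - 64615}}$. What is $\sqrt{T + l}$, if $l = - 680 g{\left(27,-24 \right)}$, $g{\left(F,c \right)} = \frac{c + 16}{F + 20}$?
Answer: $\frac{\sqrt{1435823158833920 + 165538042 \sqrt{37469}}}{3522086} \approx 10.759$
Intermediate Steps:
$g{\left(F,c \right)} = \frac{16 + c}{20 + F}$
$T = \frac{\sqrt{37469}}{74938}$ ($T = \frac{1}{\sqrt{214491 - 64615}} = \frac{1}{\sqrt{149876}} = \frac{1}{2 \sqrt{37469}} = \frac{\sqrt{37469}}{74938} \approx 0.0025831$)
$l = \frac{5440}{47}$ ($l = - 680 \frac{16 - 24}{20 + 27} = - 680 \cdot \frac{1}{47} \left(-8\right) = \left(-680\right) \left(- \frac{8}{47}\right) = \frac{5440}{47} \approx 115.74$)
$\sqrt{T + l} = \sqrt{\frac{\sqrt{37469}}{74938} + \frac{5440}{47}} = \sqrt{\frac{5440}{47} + \frac{\sqrt{37469}}{74938}}$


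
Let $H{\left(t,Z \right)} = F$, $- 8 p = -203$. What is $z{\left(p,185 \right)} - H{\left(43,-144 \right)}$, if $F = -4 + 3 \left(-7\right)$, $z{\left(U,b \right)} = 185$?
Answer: $210$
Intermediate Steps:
$p = \frac{203}{8}$ ($p = \left(- \frac{1}{8}\right) \left(-203\right) = \frac{203}{8} \approx 25.375$)
$F = -25$ ($F = -4 - 21 = -25$)
$H{\left(t,Z \right)} = -25$
$z{\left(p,185 \right)} - H{\left(43,-144 \right)} = 185 - -25 = 185 + 25 = 210$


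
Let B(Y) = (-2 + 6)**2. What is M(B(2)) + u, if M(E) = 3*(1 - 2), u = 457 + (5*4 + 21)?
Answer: 495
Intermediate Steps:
B(Y) = 16 (B(Y) = 4**2 = 16)
u = 498 (u = 457 + (20 + 21) = 457 + 41 = 498)
M(E) = -3 (M(E) = 3*(-1) = -3)
M(B(2)) + u = -3 + 498 = 495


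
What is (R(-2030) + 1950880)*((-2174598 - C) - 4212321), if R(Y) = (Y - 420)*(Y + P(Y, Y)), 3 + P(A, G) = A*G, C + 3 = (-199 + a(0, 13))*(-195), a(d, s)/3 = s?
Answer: 64754126202559320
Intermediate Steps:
a(d, s) = 3*s
C = 31197 (C = -3 + (-199 + 3*13)*(-195) = -3 + (-199 + 39)*(-195) = -3 - 160*(-195) = -3 + 31200 = 31197)
P(A, G) = -3 + A*G
R(Y) = (-420 + Y)*(-3 + Y + Y²) (R(Y) = (Y - 420)*(Y + (-3 + Y*Y)) = (-420 + Y)*(Y + (-3 + Y²)) = (-420 + Y)*(-3 + Y + Y²))
(R(-2030) + 1950880)*((-2174598 - C) - 4212321) = ((1260 + (-2030)³ - 423*(-2030) - 419*(-2030)²) + 1950880)*((-2174598 - 1*31197) - 4212321) = ((1260 - 8365427000 + 858690 - 419*4120900) + 1950880)*((-2174598 - 31197) - 4212321) = ((1260 - 8365427000 + 858690 - 1726657100) + 1950880)*(-2205795 - 4212321) = (-10091224150 + 1950880)*(-6418116) = -10089273270*(-6418116) = 64754126202559320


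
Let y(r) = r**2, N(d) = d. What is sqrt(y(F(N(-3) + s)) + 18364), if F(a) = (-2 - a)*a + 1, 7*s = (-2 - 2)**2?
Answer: 40*sqrt(27563)/49 ≈ 135.53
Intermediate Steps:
s = 16/7 (s = (-2 - 2)**2/7 = (1/7)*(-4)**2 = (1/7)*16 = 16/7 ≈ 2.2857)
F(a) = 1 + a*(-2 - a) (F(a) = a*(-2 - a) + 1 = 1 + a*(-2 - a))
sqrt(y(F(N(-3) + s)) + 18364) = sqrt((1 - (-3 + 16/7)**2 - 2*(-3 + 16/7))**2 + 18364) = sqrt((1 - (-5/7)**2 - 2*(-5/7))**2 + 18364) = sqrt((1 - 1*25/49 + 10/7)**2 + 18364) = sqrt((1 - 25/49 + 10/7)**2 + 18364) = sqrt((94/49)**2 + 18364) = sqrt(8836/2401 + 18364) = sqrt(44100800/2401) = 40*sqrt(27563)/49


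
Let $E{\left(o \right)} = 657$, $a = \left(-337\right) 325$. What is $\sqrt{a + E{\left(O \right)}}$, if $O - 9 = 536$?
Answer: $2 i \sqrt{27217} \approx 329.95 i$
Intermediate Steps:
$O = 545$ ($O = 9 + 536 = 545$)
$a = -109525$
$\sqrt{a + E{\left(O \right)}} = \sqrt{-109525 + 657} = \sqrt{-108868} = 2 i \sqrt{27217}$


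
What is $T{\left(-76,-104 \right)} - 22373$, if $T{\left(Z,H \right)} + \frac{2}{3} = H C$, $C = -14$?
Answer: $- \frac{62753}{3} \approx -20918.0$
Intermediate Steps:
$T{\left(Z,H \right)} = - \frac{2}{3} - 14 H$ ($T{\left(Z,H \right)} = - \frac{2}{3} + H \left(-14\right) = - \frac{2}{3} - 14 H$)
$T{\left(-76,-104 \right)} - 22373 = \left(- \frac{2}{3} - -1456\right) - 22373 = \left(- \frac{2}{3} + 1456\right) - 22373 = \frac{4366}{3} - 22373 = - \frac{62753}{3}$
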